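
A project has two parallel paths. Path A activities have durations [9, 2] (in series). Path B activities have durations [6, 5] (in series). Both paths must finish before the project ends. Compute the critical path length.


Path A total = 9 + 2 = 11
Path B total = 6 + 5 = 11
Critical path = longest path = max(11, 11) = 11

11


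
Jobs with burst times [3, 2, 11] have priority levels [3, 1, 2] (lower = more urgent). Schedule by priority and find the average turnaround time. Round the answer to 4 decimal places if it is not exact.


Sort by priority (ascending = highest first):
Order: [(1, 2), (2, 11), (3, 3)]
Completion times:
  Priority 1, burst=2, C=2
  Priority 2, burst=11, C=13
  Priority 3, burst=3, C=16
Average turnaround = 31/3 = 10.3333

10.3333


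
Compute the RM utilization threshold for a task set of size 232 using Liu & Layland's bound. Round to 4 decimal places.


Compute 2^(1/232) = 1.0029921710
Subtract 1: 1.0029921710 - 1 = 0.0029921710
Multiply by n: 232 * 0.0029921710 = 0.6941836720
Round to 4 dp: 0.6942

0.6942


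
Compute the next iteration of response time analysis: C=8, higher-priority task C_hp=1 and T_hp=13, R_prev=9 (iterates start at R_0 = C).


R_next = C + ceil(R_prev / T_hp) * C_hp
ceil(9 / 13) = ceil(0.6923) = 1
Interference = 1 * 1 = 1
R_next = 8 + 1 = 9
R_next = R_prev, so the iteration has converged (response time = 9).

9


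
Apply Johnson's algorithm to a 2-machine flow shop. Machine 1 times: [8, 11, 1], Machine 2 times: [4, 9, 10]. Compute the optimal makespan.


Apply Johnson's rule:
  Group 1 (a <= b): [(3, 1, 10)]
  Group 2 (a > b): [(2, 11, 9), (1, 8, 4)]
Optimal job order: [3, 2, 1]
Schedule:
  Job 3: M1 done at 1, M2 done at 11
  Job 2: M1 done at 12, M2 done at 21
  Job 1: M1 done at 20, M2 done at 25
Makespan = 25

25


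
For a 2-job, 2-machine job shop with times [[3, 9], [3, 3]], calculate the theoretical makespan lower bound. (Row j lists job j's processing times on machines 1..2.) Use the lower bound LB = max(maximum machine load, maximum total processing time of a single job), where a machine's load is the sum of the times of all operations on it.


Machine loads:
  Machine 1: 3 + 3 = 6
  Machine 2: 9 + 3 = 12
Max machine load = 12
Job totals:
  Job 1: 12
  Job 2: 6
Max job total = 12
Lower bound = max(12, 12) = 12

12


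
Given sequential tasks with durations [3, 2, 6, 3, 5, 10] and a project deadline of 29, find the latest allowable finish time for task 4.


LF(activity 4) = deadline - sum of successor durations
Successors: activities 5 through 6 with durations [5, 10]
Sum of successor durations = 15
LF = 29 - 15 = 14

14


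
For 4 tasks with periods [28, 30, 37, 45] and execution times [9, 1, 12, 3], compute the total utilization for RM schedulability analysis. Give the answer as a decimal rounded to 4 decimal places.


Compute individual utilizations (exact fractions):
  Task 1: C/T = 9/28 (approx. 0.3214)
  Task 2: C/T = 1/30 (approx. 0.0333)
  Task 3: C/T = 12/37 (approx. 0.3243)
  Task 4: C/T = 3/45 = 1/15 (approx. 0.0667)
Total utilization U = 9/28 + 1/30 + 12/37 + 1/15 = 3863/5180
Rounded to 4 decimal places: U = 0.7458
RM (Liu & Layland) bound for 4 tasks = 0.756828; compare with U = 3863/5180 (approx. 0.745753)
U <= bound, so schedulable by RM sufficient condition.

0.7458


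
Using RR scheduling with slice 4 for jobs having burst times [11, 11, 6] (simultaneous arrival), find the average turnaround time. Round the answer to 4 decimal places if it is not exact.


Time quantum = 4
Execution trace:
  J1 runs 4 units, time = 4
  J2 runs 4 units, time = 8
  J3 runs 4 units, time = 12
  J1 runs 4 units, time = 16
  J2 runs 4 units, time = 20
  J3 runs 2 units, time = 22
  J1 runs 3 units, time = 25
  J2 runs 3 units, time = 28
Finish times: [25, 28, 22]
Average turnaround = 75/3 = 25.0

25.0


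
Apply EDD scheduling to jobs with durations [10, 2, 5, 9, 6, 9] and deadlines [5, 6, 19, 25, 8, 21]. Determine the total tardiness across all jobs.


Sort by due date (EDD order): [(10, 5), (2, 6), (6, 8), (5, 19), (9, 21), (9, 25)]
Compute completion times and tardiness:
  Job 1: p=10, d=5, C=10, tardiness=max(0,10-5)=5
  Job 2: p=2, d=6, C=12, tardiness=max(0,12-6)=6
  Job 3: p=6, d=8, C=18, tardiness=max(0,18-8)=10
  Job 4: p=5, d=19, C=23, tardiness=max(0,23-19)=4
  Job 5: p=9, d=21, C=32, tardiness=max(0,32-21)=11
  Job 6: p=9, d=25, C=41, tardiness=max(0,41-25)=16
Total tardiness = 52

52


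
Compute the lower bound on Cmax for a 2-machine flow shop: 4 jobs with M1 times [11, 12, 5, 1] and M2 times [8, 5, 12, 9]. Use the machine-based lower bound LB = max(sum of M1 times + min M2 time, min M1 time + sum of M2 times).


LB1 = sum(M1 times) + min(M2 times) = 29 + 5 = 34
LB2 = min(M1 times) + sum(M2 times) = 1 + 34 = 35
Lower bound = max(LB1, LB2) = max(34, 35) = 35

35


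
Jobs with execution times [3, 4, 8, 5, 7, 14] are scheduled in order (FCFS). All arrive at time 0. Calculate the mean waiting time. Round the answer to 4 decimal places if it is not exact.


FCFS order (as given): [3, 4, 8, 5, 7, 14]
Waiting times:
  Job 1: wait = 0
  Job 2: wait = 3
  Job 3: wait = 7
  Job 4: wait = 15
  Job 5: wait = 20
  Job 6: wait = 27
Sum of waiting times = 72
Average waiting time = 72/6 = 12.0

12.0


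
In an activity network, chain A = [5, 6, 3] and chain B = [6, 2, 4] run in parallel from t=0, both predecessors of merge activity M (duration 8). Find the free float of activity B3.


ES(B3) = sum of predecessors on chain B = 8
EF(B3) = ES + duration = 8 + 4 = 12
Successor of B3 is M. ES(M) = max(sum(A), sum(B)) = max(14, 12) = 14
Free float = ES(successor) - EF(current) = 14 - 12 = 2

2


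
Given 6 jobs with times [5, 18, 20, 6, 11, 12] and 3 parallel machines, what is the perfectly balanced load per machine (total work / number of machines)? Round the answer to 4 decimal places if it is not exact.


Total processing time = 5 + 18 + 20 + 6 + 11 + 12 = 72
Number of machines = 3
Ideal balanced load = 72 / 3 = 24.0

24.0


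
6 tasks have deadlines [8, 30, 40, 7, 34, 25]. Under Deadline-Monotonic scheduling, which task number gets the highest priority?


Sort tasks by relative deadline (ascending):
  Task 4: deadline = 7
  Task 1: deadline = 8
  Task 6: deadline = 25
  Task 2: deadline = 30
  Task 5: deadline = 34
  Task 3: deadline = 40
Priority order (highest first): [4, 1, 6, 2, 5, 3]
Highest priority task = 4

4


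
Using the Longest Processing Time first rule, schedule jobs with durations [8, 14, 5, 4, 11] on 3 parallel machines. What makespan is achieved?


Sort jobs in decreasing order (LPT): [14, 11, 8, 5, 4]
Assign each job to the least loaded machine:
  Machine 1: jobs [14], load = 14
  Machine 2: jobs [11, 4], load = 15
  Machine 3: jobs [8, 5], load = 13
Makespan = max load = 15

15


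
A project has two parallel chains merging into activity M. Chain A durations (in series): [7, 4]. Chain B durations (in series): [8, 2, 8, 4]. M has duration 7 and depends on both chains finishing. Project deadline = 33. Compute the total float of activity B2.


Forward pass: ES(B2) = sum of predecessors on chain B = 8
EF = ES + duration = 8 + 2 = 10
Backward pass: LF(M) = deadline = 33; LS(M) = 33 - 7 = 26
LF(B2) = LS(M) - sum(successors on chain B) = 26 - 12 = 14
LS = LF - duration = 14 - 2 = 12
Total float = LS - ES = 12 - 8 = 4

4


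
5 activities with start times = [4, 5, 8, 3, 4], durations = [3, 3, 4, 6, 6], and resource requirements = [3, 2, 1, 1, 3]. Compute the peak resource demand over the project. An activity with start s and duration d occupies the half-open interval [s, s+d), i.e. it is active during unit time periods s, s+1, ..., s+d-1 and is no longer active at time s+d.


Each activity i is active on [start_i, start_i + duration_i).
Compute total resource usage per time slot:
  t=0: active resources = [], total = 0
  t=1: active resources = [], total = 0
  t=2: active resources = [], total = 0
  t=3: active resources = [1], total = 1
  t=4: active resources = [3, 1, 3], total = 7
  t=5: active resources = [3, 2, 1, 3], total = 9
  t=6: active resources = [3, 2, 1, 3], total = 9
  t=7: active resources = [2, 1, 3], total = 6
  t=8: active resources = [1, 1, 3], total = 5
  t=9: active resources = [1, 3], total = 4
  t=10: active resources = [1], total = 1
  t=11: active resources = [1], total = 1
Peak resource demand = 9

9


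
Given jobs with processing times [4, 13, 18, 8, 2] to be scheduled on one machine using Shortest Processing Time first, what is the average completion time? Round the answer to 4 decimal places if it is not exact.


Sort jobs by processing time (SPT order): [2, 4, 8, 13, 18]
Compute completion times sequentially:
  Job 1: processing = 2, completes at 2
  Job 2: processing = 4, completes at 6
  Job 3: processing = 8, completes at 14
  Job 4: processing = 13, completes at 27
  Job 5: processing = 18, completes at 45
Sum of completion times = 94
Average completion time = 94/5 = 18.8

18.8


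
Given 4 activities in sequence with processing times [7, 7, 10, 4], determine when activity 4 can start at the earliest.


Activity 4 starts after activities 1 through 3 complete.
Predecessor durations: [7, 7, 10]
ES = 7 + 7 + 10 = 24

24


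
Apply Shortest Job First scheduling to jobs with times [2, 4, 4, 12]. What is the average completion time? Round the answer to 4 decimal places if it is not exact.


SJF order (ascending): [2, 4, 4, 12]
Completion times:
  Job 1: burst=2, C=2
  Job 2: burst=4, C=6
  Job 3: burst=4, C=10
  Job 4: burst=12, C=22
Average completion = 40/4 = 10.0

10.0


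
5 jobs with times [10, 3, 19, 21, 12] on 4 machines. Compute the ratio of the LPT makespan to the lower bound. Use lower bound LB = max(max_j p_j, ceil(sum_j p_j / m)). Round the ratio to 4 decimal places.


LPT order: [21, 19, 12, 10, 3]
Machine loads after assignment: [21, 19, 12, 13]
LPT makespan = 21
Lower bound = max(max_job, ceil(total/4)) = max(21, 17) = 21
Ratio = 21 / 21 = 1.0

1.0


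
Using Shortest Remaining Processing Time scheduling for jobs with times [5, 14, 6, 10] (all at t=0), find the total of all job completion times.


Since all jobs arrive at t=0, SRPT equals SPT ordering.
SPT order: [5, 6, 10, 14]
Completion times:
  Job 1: p=5, C=5
  Job 2: p=6, C=11
  Job 3: p=10, C=21
  Job 4: p=14, C=35
Total completion time = 5 + 11 + 21 + 35 = 72

72


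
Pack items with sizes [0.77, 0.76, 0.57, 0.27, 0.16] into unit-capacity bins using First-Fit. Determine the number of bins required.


Place items sequentially using First-Fit:
  Item 0.77 -> new Bin 1
  Item 0.76 -> new Bin 2
  Item 0.57 -> new Bin 3
  Item 0.27 -> Bin 3 (now 0.84)
  Item 0.16 -> Bin 1 (now 0.93)
Total bins used = 3

3


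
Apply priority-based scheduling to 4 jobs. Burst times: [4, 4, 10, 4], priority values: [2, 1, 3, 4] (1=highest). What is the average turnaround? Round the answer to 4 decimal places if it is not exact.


Sort by priority (ascending = highest first):
Order: [(1, 4), (2, 4), (3, 10), (4, 4)]
Completion times:
  Priority 1, burst=4, C=4
  Priority 2, burst=4, C=8
  Priority 3, burst=10, C=18
  Priority 4, burst=4, C=22
Average turnaround = 52/4 = 13.0

13.0


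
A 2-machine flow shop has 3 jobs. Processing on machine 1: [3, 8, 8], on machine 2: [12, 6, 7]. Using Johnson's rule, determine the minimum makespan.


Apply Johnson's rule:
  Group 1 (a <= b): [(1, 3, 12)]
  Group 2 (a > b): [(3, 8, 7), (2, 8, 6)]
Optimal job order: [1, 3, 2]
Schedule:
  Job 1: M1 done at 3, M2 done at 15
  Job 3: M1 done at 11, M2 done at 22
  Job 2: M1 done at 19, M2 done at 28
Makespan = 28

28


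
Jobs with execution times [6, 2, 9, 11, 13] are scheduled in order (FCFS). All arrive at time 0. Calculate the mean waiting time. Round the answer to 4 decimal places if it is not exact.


FCFS order (as given): [6, 2, 9, 11, 13]
Waiting times:
  Job 1: wait = 0
  Job 2: wait = 6
  Job 3: wait = 8
  Job 4: wait = 17
  Job 5: wait = 28
Sum of waiting times = 59
Average waiting time = 59/5 = 11.8

11.8


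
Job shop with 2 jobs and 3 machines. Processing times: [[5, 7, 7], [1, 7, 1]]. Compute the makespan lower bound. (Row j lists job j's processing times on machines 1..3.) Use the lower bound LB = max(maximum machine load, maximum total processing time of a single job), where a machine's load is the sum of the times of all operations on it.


Machine loads:
  Machine 1: 5 + 1 = 6
  Machine 2: 7 + 7 = 14
  Machine 3: 7 + 1 = 8
Max machine load = 14
Job totals:
  Job 1: 19
  Job 2: 9
Max job total = 19
Lower bound = max(14, 19) = 19

19


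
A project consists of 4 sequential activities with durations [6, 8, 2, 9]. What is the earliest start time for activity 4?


Activity 4 starts after activities 1 through 3 complete.
Predecessor durations: [6, 8, 2]
ES = 6 + 8 + 2 = 16

16


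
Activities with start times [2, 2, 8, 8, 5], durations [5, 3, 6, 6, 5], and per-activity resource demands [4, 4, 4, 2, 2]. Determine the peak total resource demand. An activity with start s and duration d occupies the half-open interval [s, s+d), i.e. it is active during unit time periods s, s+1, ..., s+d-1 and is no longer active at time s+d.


Each activity i is active on [start_i, start_i + duration_i).
Compute total resource usage per time slot:
  t=0: active resources = [], total = 0
  t=1: active resources = [], total = 0
  t=2: active resources = [4, 4], total = 8
  t=3: active resources = [4, 4], total = 8
  t=4: active resources = [4, 4], total = 8
  t=5: active resources = [4, 2], total = 6
  t=6: active resources = [4, 2], total = 6
  t=7: active resources = [2], total = 2
  t=8: active resources = [4, 2, 2], total = 8
  t=9: active resources = [4, 2, 2], total = 8
  t=10: active resources = [4, 2], total = 6
  t=11: active resources = [4, 2], total = 6
  t=12: active resources = [4, 2], total = 6
  t=13: active resources = [4, 2], total = 6
Peak resource demand = 8

8


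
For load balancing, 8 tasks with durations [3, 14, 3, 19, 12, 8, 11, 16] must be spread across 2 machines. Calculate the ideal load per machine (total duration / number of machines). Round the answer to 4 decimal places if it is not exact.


Total processing time = 3 + 14 + 3 + 19 + 12 + 8 + 11 + 16 = 86
Number of machines = 2
Ideal balanced load = 86 / 2 = 43.0

43.0


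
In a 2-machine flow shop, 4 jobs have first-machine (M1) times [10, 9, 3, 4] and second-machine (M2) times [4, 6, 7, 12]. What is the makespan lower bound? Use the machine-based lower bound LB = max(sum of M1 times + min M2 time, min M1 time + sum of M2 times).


LB1 = sum(M1 times) + min(M2 times) = 26 + 4 = 30
LB2 = min(M1 times) + sum(M2 times) = 3 + 29 = 32
Lower bound = max(LB1, LB2) = max(30, 32) = 32

32


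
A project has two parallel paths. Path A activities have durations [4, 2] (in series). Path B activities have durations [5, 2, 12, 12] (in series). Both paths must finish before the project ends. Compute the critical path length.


Path A total = 4 + 2 = 6
Path B total = 5 + 2 + 12 + 12 = 31
Critical path = longest path = max(6, 31) = 31

31


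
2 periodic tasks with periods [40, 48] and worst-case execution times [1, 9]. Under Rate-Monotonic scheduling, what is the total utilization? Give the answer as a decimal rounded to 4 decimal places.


Compute individual utilizations (exact fractions):
  Task 1: C/T = 1/40 (approx. 0.025)
  Task 2: C/T = 9/48 = 3/16 (approx. 0.1875)
Total utilization U = 1/40 + 3/16 = 17/80
Rounded to 4 decimal places: U = 0.2125
RM (Liu & Layland) bound for 2 tasks = 0.828427; compare with U = 17/80 (approx. 0.212500)
U <= bound, so schedulable by RM sufficient condition.

0.2125


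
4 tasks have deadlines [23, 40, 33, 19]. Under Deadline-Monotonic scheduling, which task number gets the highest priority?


Sort tasks by relative deadline (ascending):
  Task 4: deadline = 19
  Task 1: deadline = 23
  Task 3: deadline = 33
  Task 2: deadline = 40
Priority order (highest first): [4, 1, 3, 2]
Highest priority task = 4

4


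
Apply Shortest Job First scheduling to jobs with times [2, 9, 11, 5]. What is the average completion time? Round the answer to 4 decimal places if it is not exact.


SJF order (ascending): [2, 5, 9, 11]
Completion times:
  Job 1: burst=2, C=2
  Job 2: burst=5, C=7
  Job 3: burst=9, C=16
  Job 4: burst=11, C=27
Average completion = 52/4 = 13.0

13.0


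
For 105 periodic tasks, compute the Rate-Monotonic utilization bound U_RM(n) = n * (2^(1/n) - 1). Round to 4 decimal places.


Compute 2^(1/105) = 1.0066232390
Subtract 1: 1.0066232390 - 1 = 0.0066232390
Multiply by n: 105 * 0.0066232390 = 0.6954400950
Round to 4 dp: 0.6954

0.6954


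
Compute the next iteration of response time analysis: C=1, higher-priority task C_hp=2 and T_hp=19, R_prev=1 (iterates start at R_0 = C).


R_next = C + ceil(R_prev / T_hp) * C_hp
ceil(1 / 19) = ceil(0.0526) = 1
Interference = 1 * 2 = 2
R_next = 1 + 2 = 3

3


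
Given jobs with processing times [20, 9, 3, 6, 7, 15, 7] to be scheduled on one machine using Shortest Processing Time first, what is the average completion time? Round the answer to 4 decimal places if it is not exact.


Sort jobs by processing time (SPT order): [3, 6, 7, 7, 9, 15, 20]
Compute completion times sequentially:
  Job 1: processing = 3, completes at 3
  Job 2: processing = 6, completes at 9
  Job 3: processing = 7, completes at 16
  Job 4: processing = 7, completes at 23
  Job 5: processing = 9, completes at 32
  Job 6: processing = 15, completes at 47
  Job 7: processing = 20, completes at 67
Sum of completion times = 197
Average completion time = 197/7 = 28.1429

28.1429


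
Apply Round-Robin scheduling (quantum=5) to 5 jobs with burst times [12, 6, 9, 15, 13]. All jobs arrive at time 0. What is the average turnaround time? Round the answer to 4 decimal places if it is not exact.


Time quantum = 5
Execution trace:
  J1 runs 5 units, time = 5
  J2 runs 5 units, time = 10
  J3 runs 5 units, time = 15
  J4 runs 5 units, time = 20
  J5 runs 5 units, time = 25
  J1 runs 5 units, time = 30
  J2 runs 1 units, time = 31
  J3 runs 4 units, time = 35
  J4 runs 5 units, time = 40
  J5 runs 5 units, time = 45
  J1 runs 2 units, time = 47
  J4 runs 5 units, time = 52
  J5 runs 3 units, time = 55
Finish times: [47, 31, 35, 52, 55]
Average turnaround = 220/5 = 44.0

44.0


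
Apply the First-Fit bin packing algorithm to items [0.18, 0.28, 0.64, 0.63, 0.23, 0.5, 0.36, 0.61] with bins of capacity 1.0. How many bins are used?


Place items sequentially using First-Fit:
  Item 0.18 -> new Bin 1
  Item 0.28 -> Bin 1 (now 0.46)
  Item 0.64 -> new Bin 2
  Item 0.63 -> new Bin 3
  Item 0.23 -> Bin 1 (now 0.69)
  Item 0.5 -> new Bin 4
  Item 0.36 -> Bin 2 (now 1.0)
  Item 0.61 -> new Bin 5
Total bins used = 5

5


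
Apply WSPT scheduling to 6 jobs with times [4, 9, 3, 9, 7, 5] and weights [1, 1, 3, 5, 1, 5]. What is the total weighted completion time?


Compute p/w ratios and sort ascending (WSPT): [(3, 3), (5, 5), (9, 5), (4, 1), (7, 1), (9, 1)]
Compute weighted completion times:
  Job (p=3,w=3): C=3, w*C=3*3=9
  Job (p=5,w=5): C=8, w*C=5*8=40
  Job (p=9,w=5): C=17, w*C=5*17=85
  Job (p=4,w=1): C=21, w*C=1*21=21
  Job (p=7,w=1): C=28, w*C=1*28=28
  Job (p=9,w=1): C=37, w*C=1*37=37
Total weighted completion time = 220

220


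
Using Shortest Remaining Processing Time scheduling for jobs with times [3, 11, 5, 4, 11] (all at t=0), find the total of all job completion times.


Since all jobs arrive at t=0, SRPT equals SPT ordering.
SPT order: [3, 4, 5, 11, 11]
Completion times:
  Job 1: p=3, C=3
  Job 2: p=4, C=7
  Job 3: p=5, C=12
  Job 4: p=11, C=23
  Job 5: p=11, C=34
Total completion time = 3 + 7 + 12 + 23 + 34 = 79

79


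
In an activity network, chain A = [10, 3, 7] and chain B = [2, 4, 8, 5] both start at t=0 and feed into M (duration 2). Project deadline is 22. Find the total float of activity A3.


Forward pass: ES(A3) = sum of predecessors on chain A = 13
EF = ES + duration = 13 + 7 = 20
Backward pass: LF(M) = deadline = 22; LS(M) = 22 - 2 = 20
LF(A3) = LS(M) - sum(successors on chain A) = 20 - 0 = 20
LS = LF - duration = 20 - 7 = 13
Total float = LS - ES = 13 - 13 = 0

0


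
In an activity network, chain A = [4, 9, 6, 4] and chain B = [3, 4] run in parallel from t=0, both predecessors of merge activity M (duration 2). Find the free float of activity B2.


ES(B2) = sum of predecessors on chain B = 3
EF(B2) = ES + duration = 3 + 4 = 7
Successor of B2 is M. ES(M) = max(sum(A), sum(B)) = max(23, 7) = 23
Free float = ES(successor) - EF(current) = 23 - 7 = 16

16


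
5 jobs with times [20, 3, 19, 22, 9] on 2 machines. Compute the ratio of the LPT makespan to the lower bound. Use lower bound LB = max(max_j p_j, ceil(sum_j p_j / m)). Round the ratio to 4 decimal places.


LPT order: [22, 20, 19, 9, 3]
Machine loads after assignment: [34, 39]
LPT makespan = 39
Lower bound = max(max_job, ceil(total/2)) = max(22, 37) = 37
Ratio = 39 / 37 = 1.0541

1.0541


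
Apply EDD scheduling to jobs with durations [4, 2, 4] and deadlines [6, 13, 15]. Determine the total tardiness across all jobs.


Sort by due date (EDD order): [(4, 6), (2, 13), (4, 15)]
Compute completion times and tardiness:
  Job 1: p=4, d=6, C=4, tardiness=max(0,4-6)=0
  Job 2: p=2, d=13, C=6, tardiness=max(0,6-13)=0
  Job 3: p=4, d=15, C=10, tardiness=max(0,10-15)=0
Total tardiness = 0

0


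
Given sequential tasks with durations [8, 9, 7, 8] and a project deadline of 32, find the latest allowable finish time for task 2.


LF(activity 2) = deadline - sum of successor durations
Successors: activities 3 through 4 with durations [7, 8]
Sum of successor durations = 15
LF = 32 - 15 = 17

17


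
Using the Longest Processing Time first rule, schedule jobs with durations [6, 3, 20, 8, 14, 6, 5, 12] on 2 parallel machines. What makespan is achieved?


Sort jobs in decreasing order (LPT): [20, 14, 12, 8, 6, 6, 5, 3]
Assign each job to the least loaded machine:
  Machine 1: jobs [20, 8, 6, 3], load = 37
  Machine 2: jobs [14, 12, 6, 5], load = 37
Makespan = max load = 37

37


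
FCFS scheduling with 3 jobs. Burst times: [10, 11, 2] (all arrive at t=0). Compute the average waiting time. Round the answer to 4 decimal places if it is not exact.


FCFS order (as given): [10, 11, 2]
Waiting times:
  Job 1: wait = 0
  Job 2: wait = 10
  Job 3: wait = 21
Sum of waiting times = 31
Average waiting time = 31/3 = 10.3333

10.3333


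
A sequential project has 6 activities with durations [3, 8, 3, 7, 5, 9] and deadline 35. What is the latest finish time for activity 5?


LF(activity 5) = deadline - sum of successor durations
Successors: activities 6 through 6 with durations [9]
Sum of successor durations = 9
LF = 35 - 9 = 26

26


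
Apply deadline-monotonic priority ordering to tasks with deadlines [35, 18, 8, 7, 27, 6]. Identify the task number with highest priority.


Sort tasks by relative deadline (ascending):
  Task 6: deadline = 6
  Task 4: deadline = 7
  Task 3: deadline = 8
  Task 2: deadline = 18
  Task 5: deadline = 27
  Task 1: deadline = 35
Priority order (highest first): [6, 4, 3, 2, 5, 1]
Highest priority task = 6

6


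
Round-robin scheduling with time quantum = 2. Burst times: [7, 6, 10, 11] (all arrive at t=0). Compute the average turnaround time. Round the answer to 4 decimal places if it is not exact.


Time quantum = 2
Execution trace:
  J1 runs 2 units, time = 2
  J2 runs 2 units, time = 4
  J3 runs 2 units, time = 6
  J4 runs 2 units, time = 8
  J1 runs 2 units, time = 10
  J2 runs 2 units, time = 12
  J3 runs 2 units, time = 14
  J4 runs 2 units, time = 16
  J1 runs 2 units, time = 18
  J2 runs 2 units, time = 20
  J3 runs 2 units, time = 22
  J4 runs 2 units, time = 24
  J1 runs 1 units, time = 25
  J3 runs 2 units, time = 27
  J4 runs 2 units, time = 29
  J3 runs 2 units, time = 31
  J4 runs 2 units, time = 33
  J4 runs 1 units, time = 34
Finish times: [25, 20, 31, 34]
Average turnaround = 110/4 = 27.5

27.5


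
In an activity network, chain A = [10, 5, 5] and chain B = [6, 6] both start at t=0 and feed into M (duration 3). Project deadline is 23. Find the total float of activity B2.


Forward pass: ES(B2) = sum of predecessors on chain B = 6
EF = ES + duration = 6 + 6 = 12
Backward pass: LF(M) = deadline = 23; LS(M) = 23 - 3 = 20
LF(B2) = LS(M) - sum(successors on chain B) = 20 - 0 = 20
LS = LF - duration = 20 - 6 = 14
Total float = LS - ES = 14 - 6 = 8

8


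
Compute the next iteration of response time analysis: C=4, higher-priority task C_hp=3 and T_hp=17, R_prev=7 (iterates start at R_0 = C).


R_next = C + ceil(R_prev / T_hp) * C_hp
ceil(7 / 17) = ceil(0.4118) = 1
Interference = 1 * 3 = 3
R_next = 4 + 3 = 7
R_next = R_prev, so the iteration has converged (response time = 7).

7


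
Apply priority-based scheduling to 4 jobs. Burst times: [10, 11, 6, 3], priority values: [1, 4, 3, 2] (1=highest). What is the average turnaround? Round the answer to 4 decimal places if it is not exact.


Sort by priority (ascending = highest first):
Order: [(1, 10), (2, 3), (3, 6), (4, 11)]
Completion times:
  Priority 1, burst=10, C=10
  Priority 2, burst=3, C=13
  Priority 3, burst=6, C=19
  Priority 4, burst=11, C=30
Average turnaround = 72/4 = 18.0

18.0


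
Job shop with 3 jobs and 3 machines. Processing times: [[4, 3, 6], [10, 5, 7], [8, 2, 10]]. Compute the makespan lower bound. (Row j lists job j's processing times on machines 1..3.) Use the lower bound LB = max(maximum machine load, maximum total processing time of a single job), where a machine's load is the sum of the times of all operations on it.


Machine loads:
  Machine 1: 4 + 10 + 8 = 22
  Machine 2: 3 + 5 + 2 = 10
  Machine 3: 6 + 7 + 10 = 23
Max machine load = 23
Job totals:
  Job 1: 13
  Job 2: 22
  Job 3: 20
Max job total = 22
Lower bound = max(23, 22) = 23

23


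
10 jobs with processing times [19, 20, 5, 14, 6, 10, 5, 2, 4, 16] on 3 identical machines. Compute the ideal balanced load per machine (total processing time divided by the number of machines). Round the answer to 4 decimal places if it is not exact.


Total processing time = 19 + 20 + 5 + 14 + 6 + 10 + 5 + 2 + 4 + 16 = 101
Number of machines = 3
Ideal balanced load = 101 / 3 = 33.6667

33.6667


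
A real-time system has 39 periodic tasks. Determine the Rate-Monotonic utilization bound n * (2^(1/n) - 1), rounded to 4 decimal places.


Compute 2^(1/39) = 1.0179318843
Subtract 1: 1.0179318843 - 1 = 0.0179318843
Multiply by n: 39 * 0.0179318843 = 0.6993434877
Round to 4 dp: 0.6993

0.6993


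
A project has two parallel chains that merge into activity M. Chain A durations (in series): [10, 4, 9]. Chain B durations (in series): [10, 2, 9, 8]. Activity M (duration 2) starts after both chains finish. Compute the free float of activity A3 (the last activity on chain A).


ES(A3) = sum of predecessors on chain A = 14
EF(A3) = ES + duration = 14 + 9 = 23
Successor of A3 is M. ES(M) = max(sum(A), sum(B)) = max(23, 29) = 29
Free float = ES(successor) - EF(current) = 29 - 23 = 6

6


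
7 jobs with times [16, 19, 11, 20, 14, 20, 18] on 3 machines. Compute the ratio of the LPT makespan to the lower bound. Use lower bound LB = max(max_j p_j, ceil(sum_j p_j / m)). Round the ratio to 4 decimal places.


LPT order: [20, 20, 19, 18, 16, 14, 11]
Machine loads after assignment: [36, 45, 37]
LPT makespan = 45
Lower bound = max(max_job, ceil(total/3)) = max(20, 40) = 40
Ratio = 45 / 40 = 1.125

1.125


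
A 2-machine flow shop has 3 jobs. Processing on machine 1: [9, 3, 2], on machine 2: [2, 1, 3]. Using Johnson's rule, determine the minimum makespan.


Apply Johnson's rule:
  Group 1 (a <= b): [(3, 2, 3)]
  Group 2 (a > b): [(1, 9, 2), (2, 3, 1)]
Optimal job order: [3, 1, 2]
Schedule:
  Job 3: M1 done at 2, M2 done at 5
  Job 1: M1 done at 11, M2 done at 13
  Job 2: M1 done at 14, M2 done at 15
Makespan = 15

15


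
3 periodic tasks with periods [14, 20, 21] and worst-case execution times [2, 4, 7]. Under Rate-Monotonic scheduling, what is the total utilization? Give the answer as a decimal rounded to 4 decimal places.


Compute individual utilizations (exact fractions):
  Task 1: C/T = 2/14 = 1/7 (approx. 0.1429)
  Task 2: C/T = 4/20 = 1/5 (approx. 0.2)
  Task 3: C/T = 7/21 = 1/3 (approx. 0.3333)
Total utilization U = 1/7 + 1/5 + 1/3 = 71/105
Rounded to 4 decimal places: U = 0.6762
RM (Liu & Layland) bound for 3 tasks = 0.779763; compare with U = 71/105 (approx. 0.676190)
U <= bound, so schedulable by RM sufficient condition.

0.6762


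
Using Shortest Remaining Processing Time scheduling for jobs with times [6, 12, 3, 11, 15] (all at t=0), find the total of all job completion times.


Since all jobs arrive at t=0, SRPT equals SPT ordering.
SPT order: [3, 6, 11, 12, 15]
Completion times:
  Job 1: p=3, C=3
  Job 2: p=6, C=9
  Job 3: p=11, C=20
  Job 4: p=12, C=32
  Job 5: p=15, C=47
Total completion time = 3 + 9 + 20 + 32 + 47 = 111

111


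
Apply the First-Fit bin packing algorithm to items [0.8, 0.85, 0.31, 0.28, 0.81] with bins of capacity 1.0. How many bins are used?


Place items sequentially using First-Fit:
  Item 0.8 -> new Bin 1
  Item 0.85 -> new Bin 2
  Item 0.31 -> new Bin 3
  Item 0.28 -> Bin 3 (now 0.59)
  Item 0.81 -> new Bin 4
Total bins used = 4

4


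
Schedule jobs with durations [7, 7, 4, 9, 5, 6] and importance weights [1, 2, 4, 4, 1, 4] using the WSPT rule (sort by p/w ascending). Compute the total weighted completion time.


Compute p/w ratios and sort ascending (WSPT): [(4, 4), (6, 4), (9, 4), (7, 2), (5, 1), (7, 1)]
Compute weighted completion times:
  Job (p=4,w=4): C=4, w*C=4*4=16
  Job (p=6,w=4): C=10, w*C=4*10=40
  Job (p=9,w=4): C=19, w*C=4*19=76
  Job (p=7,w=2): C=26, w*C=2*26=52
  Job (p=5,w=1): C=31, w*C=1*31=31
  Job (p=7,w=1): C=38, w*C=1*38=38
Total weighted completion time = 253

253


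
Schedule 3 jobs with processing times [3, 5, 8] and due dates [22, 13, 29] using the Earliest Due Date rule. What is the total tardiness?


Sort by due date (EDD order): [(5, 13), (3, 22), (8, 29)]
Compute completion times and tardiness:
  Job 1: p=5, d=13, C=5, tardiness=max(0,5-13)=0
  Job 2: p=3, d=22, C=8, tardiness=max(0,8-22)=0
  Job 3: p=8, d=29, C=16, tardiness=max(0,16-29)=0
Total tardiness = 0

0


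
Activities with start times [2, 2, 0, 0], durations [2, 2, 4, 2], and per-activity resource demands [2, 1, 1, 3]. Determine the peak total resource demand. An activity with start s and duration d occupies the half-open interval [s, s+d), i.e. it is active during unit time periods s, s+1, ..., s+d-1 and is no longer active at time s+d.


Each activity i is active on [start_i, start_i + duration_i).
Compute total resource usage per time slot:
  t=0: active resources = [1, 3], total = 4
  t=1: active resources = [1, 3], total = 4
  t=2: active resources = [2, 1, 1], total = 4
  t=3: active resources = [2, 1, 1], total = 4
Peak resource demand = 4

4


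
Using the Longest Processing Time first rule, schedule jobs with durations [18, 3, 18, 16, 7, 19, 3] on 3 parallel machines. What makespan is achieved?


Sort jobs in decreasing order (LPT): [19, 18, 18, 16, 7, 3, 3]
Assign each job to the least loaded machine:
  Machine 1: jobs [19, 3, 3], load = 25
  Machine 2: jobs [18, 16], load = 34
  Machine 3: jobs [18, 7], load = 25
Makespan = max load = 34

34


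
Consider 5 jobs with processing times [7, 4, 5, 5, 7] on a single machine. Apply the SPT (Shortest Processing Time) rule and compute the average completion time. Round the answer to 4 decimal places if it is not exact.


Sort jobs by processing time (SPT order): [4, 5, 5, 7, 7]
Compute completion times sequentially:
  Job 1: processing = 4, completes at 4
  Job 2: processing = 5, completes at 9
  Job 3: processing = 5, completes at 14
  Job 4: processing = 7, completes at 21
  Job 5: processing = 7, completes at 28
Sum of completion times = 76
Average completion time = 76/5 = 15.2

15.2


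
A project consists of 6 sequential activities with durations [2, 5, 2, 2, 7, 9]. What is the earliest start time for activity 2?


Activity 2 starts after activities 1 through 1 complete.
Predecessor durations: [2]
ES = 2 = 2

2


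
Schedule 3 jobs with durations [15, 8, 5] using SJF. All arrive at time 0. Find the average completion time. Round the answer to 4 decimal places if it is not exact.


SJF order (ascending): [5, 8, 15]
Completion times:
  Job 1: burst=5, C=5
  Job 2: burst=8, C=13
  Job 3: burst=15, C=28
Average completion = 46/3 = 15.3333

15.3333


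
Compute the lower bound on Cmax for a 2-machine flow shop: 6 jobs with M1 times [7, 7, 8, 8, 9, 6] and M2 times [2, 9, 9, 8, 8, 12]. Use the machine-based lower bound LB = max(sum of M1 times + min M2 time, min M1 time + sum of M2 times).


LB1 = sum(M1 times) + min(M2 times) = 45 + 2 = 47
LB2 = min(M1 times) + sum(M2 times) = 6 + 48 = 54
Lower bound = max(LB1, LB2) = max(47, 54) = 54

54


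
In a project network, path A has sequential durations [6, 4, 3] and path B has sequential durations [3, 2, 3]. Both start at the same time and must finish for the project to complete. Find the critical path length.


Path A total = 6 + 4 + 3 = 13
Path B total = 3 + 2 + 3 = 8
Critical path = longest path = max(13, 8) = 13

13


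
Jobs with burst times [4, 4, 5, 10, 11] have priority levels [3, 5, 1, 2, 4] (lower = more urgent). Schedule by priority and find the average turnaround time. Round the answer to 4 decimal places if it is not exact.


Sort by priority (ascending = highest first):
Order: [(1, 5), (2, 10), (3, 4), (4, 11), (5, 4)]
Completion times:
  Priority 1, burst=5, C=5
  Priority 2, burst=10, C=15
  Priority 3, burst=4, C=19
  Priority 4, burst=11, C=30
  Priority 5, burst=4, C=34
Average turnaround = 103/5 = 20.6

20.6


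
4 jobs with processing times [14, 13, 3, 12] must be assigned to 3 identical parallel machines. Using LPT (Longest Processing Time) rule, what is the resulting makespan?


Sort jobs in decreasing order (LPT): [14, 13, 12, 3]
Assign each job to the least loaded machine:
  Machine 1: jobs [14], load = 14
  Machine 2: jobs [13], load = 13
  Machine 3: jobs [12, 3], load = 15
Makespan = max load = 15

15


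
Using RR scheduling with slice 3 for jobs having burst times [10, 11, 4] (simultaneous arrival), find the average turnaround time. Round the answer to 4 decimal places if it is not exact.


Time quantum = 3
Execution trace:
  J1 runs 3 units, time = 3
  J2 runs 3 units, time = 6
  J3 runs 3 units, time = 9
  J1 runs 3 units, time = 12
  J2 runs 3 units, time = 15
  J3 runs 1 units, time = 16
  J1 runs 3 units, time = 19
  J2 runs 3 units, time = 22
  J1 runs 1 units, time = 23
  J2 runs 2 units, time = 25
Finish times: [23, 25, 16]
Average turnaround = 64/3 = 21.3333

21.3333


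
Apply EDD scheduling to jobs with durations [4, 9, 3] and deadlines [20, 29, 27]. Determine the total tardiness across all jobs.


Sort by due date (EDD order): [(4, 20), (3, 27), (9, 29)]
Compute completion times and tardiness:
  Job 1: p=4, d=20, C=4, tardiness=max(0,4-20)=0
  Job 2: p=3, d=27, C=7, tardiness=max(0,7-27)=0
  Job 3: p=9, d=29, C=16, tardiness=max(0,16-29)=0
Total tardiness = 0

0


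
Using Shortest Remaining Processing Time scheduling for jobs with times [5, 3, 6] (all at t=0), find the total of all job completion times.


Since all jobs arrive at t=0, SRPT equals SPT ordering.
SPT order: [3, 5, 6]
Completion times:
  Job 1: p=3, C=3
  Job 2: p=5, C=8
  Job 3: p=6, C=14
Total completion time = 3 + 8 + 14 = 25

25


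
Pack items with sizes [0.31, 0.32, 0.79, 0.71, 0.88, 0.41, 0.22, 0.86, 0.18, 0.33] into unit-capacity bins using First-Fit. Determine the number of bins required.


Place items sequentially using First-Fit:
  Item 0.31 -> new Bin 1
  Item 0.32 -> Bin 1 (now 0.63)
  Item 0.79 -> new Bin 2
  Item 0.71 -> new Bin 3
  Item 0.88 -> new Bin 4
  Item 0.41 -> new Bin 5
  Item 0.22 -> Bin 1 (now 0.85)
  Item 0.86 -> new Bin 6
  Item 0.18 -> Bin 2 (now 0.97)
  Item 0.33 -> Bin 5 (now 0.74)
Total bins used = 6

6


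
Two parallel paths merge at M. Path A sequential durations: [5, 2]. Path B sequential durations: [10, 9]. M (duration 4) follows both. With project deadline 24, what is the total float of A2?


Forward pass: ES(A2) = sum of predecessors on chain A = 5
EF = ES + duration = 5 + 2 = 7
Backward pass: LF(M) = deadline = 24; LS(M) = 24 - 4 = 20
LF(A2) = LS(M) - sum(successors on chain A) = 20 - 0 = 20
LS = LF - duration = 20 - 2 = 18
Total float = LS - ES = 18 - 5 = 13

13


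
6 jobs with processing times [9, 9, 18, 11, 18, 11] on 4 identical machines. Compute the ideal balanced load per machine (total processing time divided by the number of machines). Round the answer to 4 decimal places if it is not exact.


Total processing time = 9 + 9 + 18 + 11 + 18 + 11 = 76
Number of machines = 4
Ideal balanced load = 76 / 4 = 19.0

19.0


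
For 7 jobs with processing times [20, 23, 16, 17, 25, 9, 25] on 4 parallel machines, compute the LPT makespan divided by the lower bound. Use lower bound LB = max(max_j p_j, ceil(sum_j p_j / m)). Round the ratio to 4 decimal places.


LPT order: [25, 25, 23, 20, 17, 16, 9]
Machine loads after assignment: [34, 25, 39, 37]
LPT makespan = 39
Lower bound = max(max_job, ceil(total/4)) = max(25, 34) = 34
Ratio = 39 / 34 = 1.1471

1.1471


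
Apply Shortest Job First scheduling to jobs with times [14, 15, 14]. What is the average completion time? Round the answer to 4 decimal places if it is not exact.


SJF order (ascending): [14, 14, 15]
Completion times:
  Job 1: burst=14, C=14
  Job 2: burst=14, C=28
  Job 3: burst=15, C=43
Average completion = 85/3 = 28.3333

28.3333


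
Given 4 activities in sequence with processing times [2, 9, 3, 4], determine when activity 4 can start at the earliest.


Activity 4 starts after activities 1 through 3 complete.
Predecessor durations: [2, 9, 3]
ES = 2 + 9 + 3 = 14

14


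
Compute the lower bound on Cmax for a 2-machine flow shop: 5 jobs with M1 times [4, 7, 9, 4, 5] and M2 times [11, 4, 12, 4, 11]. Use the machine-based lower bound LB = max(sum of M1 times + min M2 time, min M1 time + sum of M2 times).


LB1 = sum(M1 times) + min(M2 times) = 29 + 4 = 33
LB2 = min(M1 times) + sum(M2 times) = 4 + 42 = 46
Lower bound = max(LB1, LB2) = max(33, 46) = 46

46


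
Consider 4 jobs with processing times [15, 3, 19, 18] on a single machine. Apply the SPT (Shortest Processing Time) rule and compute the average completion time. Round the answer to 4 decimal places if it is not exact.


Sort jobs by processing time (SPT order): [3, 15, 18, 19]
Compute completion times sequentially:
  Job 1: processing = 3, completes at 3
  Job 2: processing = 15, completes at 18
  Job 3: processing = 18, completes at 36
  Job 4: processing = 19, completes at 55
Sum of completion times = 112
Average completion time = 112/4 = 28.0

28.0


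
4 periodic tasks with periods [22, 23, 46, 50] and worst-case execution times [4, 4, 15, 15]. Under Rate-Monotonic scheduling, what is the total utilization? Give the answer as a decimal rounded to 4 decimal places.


Compute individual utilizations (exact fractions):
  Task 1: C/T = 4/22 = 2/11 (approx. 0.1818)
  Task 2: C/T = 4/23 (approx. 0.1739)
  Task 3: C/T = 15/46 (approx. 0.3261)
  Task 4: C/T = 15/50 = 3/10 (approx. 0.3)
Total utilization U = 2/11 + 4/23 + 15/46 + 3/10 = 54/55
Rounded to 4 decimal places: U = 0.9818
RM (Liu & Layland) bound for 4 tasks = 0.756828; compare with U = 54/55 (approx. 0.981818)
bound < U <= 1, so the RM sufficient condition is not met (inconclusive; an exact test such as response-time analysis is needed).

0.9818


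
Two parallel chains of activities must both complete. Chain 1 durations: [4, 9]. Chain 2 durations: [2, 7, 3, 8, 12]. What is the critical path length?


Path A total = 4 + 9 = 13
Path B total = 2 + 7 + 3 + 8 + 12 = 32
Critical path = longest path = max(13, 32) = 32

32


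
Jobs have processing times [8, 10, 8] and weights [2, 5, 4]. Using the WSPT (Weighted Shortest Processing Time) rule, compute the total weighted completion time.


Compute p/w ratios and sort ascending (WSPT): [(10, 5), (8, 4), (8, 2)]
Compute weighted completion times:
  Job (p=10,w=5): C=10, w*C=5*10=50
  Job (p=8,w=4): C=18, w*C=4*18=72
  Job (p=8,w=2): C=26, w*C=2*26=52
Total weighted completion time = 174

174
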